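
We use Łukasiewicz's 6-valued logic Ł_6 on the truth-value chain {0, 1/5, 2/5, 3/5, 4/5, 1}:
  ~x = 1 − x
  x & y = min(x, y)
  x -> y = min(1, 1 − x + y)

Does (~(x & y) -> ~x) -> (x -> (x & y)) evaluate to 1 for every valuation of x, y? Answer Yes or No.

Yes

At x = 1, y = 4/5, for instance:
x & y = 1 & 4/5 = 4/5
~(x & y) = ~4/5 = 1/5
~x = ~1 = 0
~(x & y) -> ~x = 1/5 -> 0 = 4/5
x -> (x & y) = 1 -> 4/5 = 4/5
(~(x & y) -> ~x) -> (x -> (x & y)) = 4/5 -> 4/5 = 1
and checking the remaining 35 assignments likewise gives ≥ 1 in every case.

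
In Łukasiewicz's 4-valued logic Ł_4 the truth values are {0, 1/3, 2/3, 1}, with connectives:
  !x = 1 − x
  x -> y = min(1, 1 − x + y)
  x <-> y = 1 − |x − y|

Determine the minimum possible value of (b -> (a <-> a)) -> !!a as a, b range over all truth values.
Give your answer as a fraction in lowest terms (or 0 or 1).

Take a = 0, b = 0:
a <-> a = 0 <-> 0 = 1
b -> (a <-> a) = 0 -> 1 = 1
!a = !0 = 1
!!a = !1 = 0
(b -> (a <-> a)) -> !!a = 1 -> 0 = 0
No assignment yields a value below 0, so this is the minimum.

0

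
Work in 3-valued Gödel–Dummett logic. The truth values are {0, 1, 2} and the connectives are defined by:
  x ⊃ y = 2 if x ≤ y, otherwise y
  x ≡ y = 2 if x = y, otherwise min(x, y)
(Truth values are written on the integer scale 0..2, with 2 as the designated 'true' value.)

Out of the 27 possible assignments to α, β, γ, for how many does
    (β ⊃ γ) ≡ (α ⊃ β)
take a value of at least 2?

value 2: 10 assignments (counts)
value 1: 5 assignments
value 0: 12 assignments
So 10 of the 27 assignments meet the threshold.

10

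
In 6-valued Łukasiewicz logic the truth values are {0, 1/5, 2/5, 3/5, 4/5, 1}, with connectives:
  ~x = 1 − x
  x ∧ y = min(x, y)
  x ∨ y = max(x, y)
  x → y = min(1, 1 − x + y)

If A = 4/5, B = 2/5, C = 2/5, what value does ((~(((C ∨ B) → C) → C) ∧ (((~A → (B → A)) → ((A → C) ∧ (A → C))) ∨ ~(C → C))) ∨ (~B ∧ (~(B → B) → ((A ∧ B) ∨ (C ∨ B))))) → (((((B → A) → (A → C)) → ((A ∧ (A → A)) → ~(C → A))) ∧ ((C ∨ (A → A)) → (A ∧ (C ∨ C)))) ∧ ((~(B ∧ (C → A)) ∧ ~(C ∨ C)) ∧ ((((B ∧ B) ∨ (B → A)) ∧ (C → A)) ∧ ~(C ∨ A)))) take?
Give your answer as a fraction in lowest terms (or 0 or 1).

C ∨ B = 2/5 ∨ 2/5 = 2/5
(C ∨ B) → C = 2/5 → 2/5 = 1
((C ∨ B) → C) → C = 1 → 2/5 = 2/5
~(((C ∨ B) → C) → C) = ~2/5 = 3/5
~A = ~4/5 = 1/5
B → A = 2/5 → 4/5 = 1
~A → (B → A) = 1/5 → 1 = 1
A → C = 4/5 → 2/5 = 3/5
A → C = 4/5 → 2/5 = 3/5
(A → C) ∧ (A → C) = 3/5 ∧ 3/5 = 3/5
(~A → (B → A)) → ((A → C) ∧ (A → C)) = 1 → 3/5 = 3/5
C → C = 2/5 → 2/5 = 1
~(C → C) = ~1 = 0
((~A → (B → A)) → ((A → C) ∧ (A → C))) ∨ ~(C → C) = 3/5 ∨ 0 = 3/5
~(((C ∨ B) → C) → C) ∧ (((~A → (B → A)) → ((A → C) ∧ (A → C))) ∨ ~(C → C)) = 3/5 ∧ 3/5 = 3/5
~B = ~2/5 = 3/5
B → B = 2/5 → 2/5 = 1
~(B → B) = ~1 = 0
A ∧ B = 4/5 ∧ 2/5 = 2/5
C ∨ B = 2/5 ∨ 2/5 = 2/5
(A ∧ B) ∨ (C ∨ B) = 2/5 ∨ 2/5 = 2/5
~(B → B) → ((A ∧ B) ∨ (C ∨ B)) = 0 → 2/5 = 1
~B ∧ (~(B → B) → ((A ∧ B) ∨ (C ∨ B))) = 3/5 ∧ 1 = 3/5
(~(((C ∨ B) → C) → C) ∧ (((~A → (B → A)) → ((A → C) ∧ (A → C))) ∨ ~(C → C))) ∨ (~B ∧ (~(B → B) → ((A ∧ B) ∨ (C ∨ B)))) = 3/5 ∨ 3/5 = 3/5
B → A = 2/5 → 4/5 = 1
A → C = 4/5 → 2/5 = 3/5
(B → A) → (A → C) = 1 → 3/5 = 3/5
A → A = 4/5 → 4/5 = 1
A ∧ (A → A) = 4/5 ∧ 1 = 4/5
C → A = 2/5 → 4/5 = 1
~(C → A) = ~1 = 0
(A ∧ (A → A)) → ~(C → A) = 4/5 → 0 = 1/5
((B → A) → (A → C)) → ((A ∧ (A → A)) → ~(C → A)) = 3/5 → 1/5 = 3/5
A → A = 4/5 → 4/5 = 1
C ∨ (A → A) = 2/5 ∨ 1 = 1
C ∨ C = 2/5 ∨ 2/5 = 2/5
A ∧ (C ∨ C) = 4/5 ∧ 2/5 = 2/5
(C ∨ (A → A)) → (A ∧ (C ∨ C)) = 1 → 2/5 = 2/5
(((B → A) → (A → C)) → ((A ∧ (A → A)) → ~(C → A))) ∧ ((C ∨ (A → A)) → (A ∧ (C ∨ C))) = 3/5 ∧ 2/5 = 2/5
C → A = 2/5 → 4/5 = 1
B ∧ (C → A) = 2/5 ∧ 1 = 2/5
~(B ∧ (C → A)) = ~2/5 = 3/5
C ∨ C = 2/5 ∨ 2/5 = 2/5
~(C ∨ C) = ~2/5 = 3/5
~(B ∧ (C → A)) ∧ ~(C ∨ C) = 3/5 ∧ 3/5 = 3/5
B ∧ B = 2/5 ∧ 2/5 = 2/5
B → A = 2/5 → 4/5 = 1
(B ∧ B) ∨ (B → A) = 2/5 ∨ 1 = 1
C → A = 2/5 → 4/5 = 1
((B ∧ B) ∨ (B → A)) ∧ (C → A) = 1 ∧ 1 = 1
C ∨ A = 2/5 ∨ 4/5 = 4/5
~(C ∨ A) = ~4/5 = 1/5
(((B ∧ B) ∨ (B → A)) ∧ (C → A)) ∧ ~(C ∨ A) = 1 ∧ 1/5 = 1/5
(~(B ∧ (C → A)) ∧ ~(C ∨ C)) ∧ ((((B ∧ B) ∨ (B → A)) ∧ (C → A)) ∧ ~(C ∨ A)) = 3/5 ∧ 1/5 = 1/5
((((B → A) → (A → C)) → ((A ∧ (A → A)) → ~(C → A))) ∧ ((C ∨ (A → A)) → (A ∧ (C ∨ C)))) ∧ ((~(B ∧ (C → A)) ∧ ~(C ∨ C)) ∧ ((((B ∧ B) ∨ (B → A)) ∧ (C → A)) ∧ ~(C ∨ A))) = 2/5 ∧ 1/5 = 1/5
((~(((C ∨ B) → C) → C) ∧ (((~A → (B → A)) → ((A → C) ∧ (A → C))) ∨ ~(C → C))) ∨ (~B ∧ (~(B → B) → ((A ∧ B) ∨ (C ∨ B))))) → (((((B → A) → (A → C)) → ((A ∧ (A → A)) → ~(C → A))) ∧ ((C ∨ (A → A)) → (A ∧ (C ∨ C)))) ∧ ((~(B ∧ (C → A)) ∧ ~(C ∨ C)) ∧ ((((B ∧ B) ∨ (B → A)) ∧ (C → A)) ∧ ~(C ∨ A)))) = 3/5 → 1/5 = 3/5

3/5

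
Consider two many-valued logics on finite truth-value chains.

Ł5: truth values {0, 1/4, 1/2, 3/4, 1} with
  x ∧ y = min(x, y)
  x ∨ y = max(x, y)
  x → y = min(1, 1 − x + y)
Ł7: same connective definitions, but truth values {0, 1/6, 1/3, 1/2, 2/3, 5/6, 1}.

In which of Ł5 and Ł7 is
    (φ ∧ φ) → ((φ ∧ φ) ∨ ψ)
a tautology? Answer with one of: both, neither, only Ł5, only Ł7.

In Ł5: every assignment gives 1 — tautology.
In Ł7: every assignment gives 1 — tautology.

both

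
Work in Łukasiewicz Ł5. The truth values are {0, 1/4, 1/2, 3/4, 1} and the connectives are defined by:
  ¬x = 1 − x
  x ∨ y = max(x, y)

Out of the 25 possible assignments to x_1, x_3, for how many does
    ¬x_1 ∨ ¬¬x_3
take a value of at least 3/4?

value 1: 9 assignments (counts)
value 3/4: 7 assignments (counts)
value 1/2: 5 assignments
value 1/4: 3 assignments
value 0: 1 assignment
So 16 of the 25 assignments meet the threshold.

16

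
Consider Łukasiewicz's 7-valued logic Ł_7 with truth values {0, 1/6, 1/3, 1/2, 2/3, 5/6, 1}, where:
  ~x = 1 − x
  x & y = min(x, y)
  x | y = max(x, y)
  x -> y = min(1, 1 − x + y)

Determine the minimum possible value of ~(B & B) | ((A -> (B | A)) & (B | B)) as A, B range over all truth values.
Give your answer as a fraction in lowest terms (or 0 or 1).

1/2

Take A = 0, B = 1/2:
B & B = 1/2 & 1/2 = 1/2
~(B & B) = ~1/2 = 1/2
B | A = 1/2 | 0 = 1/2
A -> (B | A) = 0 -> 1/2 = 1
B | B = 1/2 | 1/2 = 1/2
(A -> (B | A)) & (B | B) = 1 & 1/2 = 1/2
~(B & B) | ((A -> (B | A)) & (B | B)) = 1/2 | 1/2 = 1/2
No assignment yields a value below 1/2, so this is the minimum.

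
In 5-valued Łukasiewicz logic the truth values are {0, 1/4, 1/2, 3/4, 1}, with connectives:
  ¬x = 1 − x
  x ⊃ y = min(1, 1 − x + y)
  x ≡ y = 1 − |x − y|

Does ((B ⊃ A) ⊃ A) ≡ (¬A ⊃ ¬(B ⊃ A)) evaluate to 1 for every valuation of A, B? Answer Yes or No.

Yes

At A = 1/2, B = 1/4, for instance:
B ⊃ A = 1/4 ⊃ 1/2 = 1
(B ⊃ A) ⊃ A = 1 ⊃ 1/2 = 1/2
¬A = ¬1/2 = 1/2
¬(B ⊃ A) = ¬1 = 0
¬A ⊃ ¬(B ⊃ A) = 1/2 ⊃ 0 = 1/2
((B ⊃ A) ⊃ A) ≡ (¬A ⊃ ¬(B ⊃ A)) = 1/2 ≡ 1/2 = 1
and checking the remaining 24 assignments likewise gives ≥ 1 in every case.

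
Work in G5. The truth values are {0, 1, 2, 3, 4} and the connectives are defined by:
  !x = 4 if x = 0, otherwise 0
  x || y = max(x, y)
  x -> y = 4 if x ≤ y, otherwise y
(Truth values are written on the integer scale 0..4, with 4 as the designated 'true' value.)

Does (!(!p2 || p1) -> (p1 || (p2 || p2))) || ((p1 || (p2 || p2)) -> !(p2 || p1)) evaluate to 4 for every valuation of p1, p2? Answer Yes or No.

Counterexample: take p1 = 0, p2 = 1.
!p2 = !1 = 0
!p2 || p1 = 0 || 0 = 0
!(!p2 || p1) = !0 = 4
p2 || p2 = 1 || 1 = 1
p1 || (p2 || p2) = 0 || 1 = 1
!(!p2 || p1) -> (p1 || (p2 || p2)) = 4 -> 1 = 1
p2 || p2 = 1 || 1 = 1
p1 || (p2 || p2) = 0 || 1 = 1
p2 || p1 = 1 || 0 = 1
!(p2 || p1) = !1 = 0
(p1 || (p2 || p2)) -> !(p2 || p1) = 1 -> 0 = 0
(!(!p2 || p1) -> (p1 || (p2 || p2))) || ((p1 || (p2 || p2)) -> !(p2 || p1)) = 1 || 0 = 1
This gives 1 ≠ 4.

No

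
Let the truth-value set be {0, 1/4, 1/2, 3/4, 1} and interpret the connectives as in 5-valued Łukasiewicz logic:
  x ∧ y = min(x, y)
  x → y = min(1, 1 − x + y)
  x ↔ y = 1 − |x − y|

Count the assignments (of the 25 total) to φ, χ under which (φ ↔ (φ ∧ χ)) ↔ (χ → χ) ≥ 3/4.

19

value 1: 15 assignments (counts)
value 3/4: 4 assignments (counts)
value 1/2: 3 assignments
value 1/4: 2 assignments
value 0: 1 assignment
So 19 of the 25 assignments meet the threshold.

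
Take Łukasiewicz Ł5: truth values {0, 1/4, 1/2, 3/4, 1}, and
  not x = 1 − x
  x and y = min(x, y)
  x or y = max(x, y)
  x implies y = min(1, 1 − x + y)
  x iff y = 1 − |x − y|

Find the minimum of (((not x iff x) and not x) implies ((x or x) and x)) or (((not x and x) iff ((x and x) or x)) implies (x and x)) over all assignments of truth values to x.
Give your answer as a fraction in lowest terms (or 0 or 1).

3/4

Take x = 1/4:
not x = not 1/4 = 3/4
not x iff x = 3/4 iff 1/4 = 1/2
not x = not 1/4 = 3/4
(not x iff x) and not x = 1/2 and 3/4 = 1/2
x or x = 1/4 or 1/4 = 1/4
(x or x) and x = 1/4 and 1/4 = 1/4
((not x iff x) and not x) implies ((x or x) and x) = 1/2 implies 1/4 = 3/4
not x = not 1/4 = 3/4
not x and x = 3/4 and 1/4 = 1/4
x and x = 1/4 and 1/4 = 1/4
(x and x) or x = 1/4 or 1/4 = 1/4
(not x and x) iff ((x and x) or x) = 1/4 iff 1/4 = 1
x and x = 1/4 and 1/4 = 1/4
((not x and x) iff ((x and x) or x)) implies (x and x) = 1 implies 1/4 = 1/4
(((not x iff x) and not x) implies ((x or x) and x)) or (((not x and x) iff ((x and x) or x)) implies (x and x)) = 3/4 or 1/4 = 3/4
No assignment yields a value below 3/4, so this is the minimum.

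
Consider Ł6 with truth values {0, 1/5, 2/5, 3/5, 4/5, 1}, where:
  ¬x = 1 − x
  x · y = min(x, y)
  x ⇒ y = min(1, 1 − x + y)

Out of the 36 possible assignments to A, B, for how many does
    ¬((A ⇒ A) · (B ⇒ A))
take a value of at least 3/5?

value 1: 1 assignment (counts)
value 4/5: 2 assignments (counts)
value 3/5: 3 assignments (counts)
value 2/5: 4 assignments
value 1/5: 5 assignments
value 0: 21 assignments
So 6 of the 36 assignments meet the threshold.

6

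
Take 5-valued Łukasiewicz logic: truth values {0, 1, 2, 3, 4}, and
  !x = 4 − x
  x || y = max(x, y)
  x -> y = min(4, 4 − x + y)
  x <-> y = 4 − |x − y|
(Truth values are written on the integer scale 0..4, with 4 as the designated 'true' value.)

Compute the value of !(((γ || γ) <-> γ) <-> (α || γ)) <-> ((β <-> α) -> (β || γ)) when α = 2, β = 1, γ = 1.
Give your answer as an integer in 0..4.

γ || γ = 1 || 1 = 1
(γ || γ) <-> γ = 1 <-> 1 = 4
α || γ = 2 || 1 = 2
((γ || γ) <-> γ) <-> (α || γ) = 4 <-> 2 = 2
!(((γ || γ) <-> γ) <-> (α || γ)) = !2 = 2
β <-> α = 1 <-> 2 = 3
β || γ = 1 || 1 = 1
(β <-> α) -> (β || γ) = 3 -> 1 = 2
!(((γ || γ) <-> γ) <-> (α || γ)) <-> ((β <-> α) -> (β || γ)) = 2 <-> 2 = 4

4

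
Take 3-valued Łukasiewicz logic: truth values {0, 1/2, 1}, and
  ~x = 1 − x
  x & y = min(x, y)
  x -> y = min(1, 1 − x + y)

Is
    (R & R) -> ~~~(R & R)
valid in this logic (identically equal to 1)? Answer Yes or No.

No

Counterexample: take R = 1.
R & R = 1 & 1 = 1
R & R = 1 & 1 = 1
~(R & R) = ~1 = 0
~~(R & R) = ~0 = 1
~~~(R & R) = ~1 = 0
(R & R) -> ~~~(R & R) = 1 -> 0 = 0
This gives 0 ≠ 1.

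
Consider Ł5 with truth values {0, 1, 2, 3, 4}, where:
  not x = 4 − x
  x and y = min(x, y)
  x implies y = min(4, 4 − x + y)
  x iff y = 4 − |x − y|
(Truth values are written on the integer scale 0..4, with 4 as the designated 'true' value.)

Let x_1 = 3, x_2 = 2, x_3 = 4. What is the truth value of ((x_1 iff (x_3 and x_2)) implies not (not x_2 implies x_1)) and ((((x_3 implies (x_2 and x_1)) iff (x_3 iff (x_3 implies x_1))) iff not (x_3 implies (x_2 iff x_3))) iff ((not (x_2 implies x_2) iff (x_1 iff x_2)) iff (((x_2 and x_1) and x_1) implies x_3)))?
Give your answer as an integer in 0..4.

x_3 and x_2 = 4 and 2 = 2
x_1 iff (x_3 and x_2) = 3 iff 2 = 3
not x_2 = not 2 = 2
not x_2 implies x_1 = 2 implies 3 = 4
not (not x_2 implies x_1) = not 4 = 0
(x_1 iff (x_3 and x_2)) implies not (not x_2 implies x_1) = 3 implies 0 = 1
x_2 and x_1 = 2 and 3 = 2
x_3 implies (x_2 and x_1) = 4 implies 2 = 2
x_3 implies x_1 = 4 implies 3 = 3
x_3 iff (x_3 implies x_1) = 4 iff 3 = 3
(x_3 implies (x_2 and x_1)) iff (x_3 iff (x_3 implies x_1)) = 2 iff 3 = 3
x_2 iff x_3 = 2 iff 4 = 2
x_3 implies (x_2 iff x_3) = 4 implies 2 = 2
not (x_3 implies (x_2 iff x_3)) = not 2 = 2
((x_3 implies (x_2 and x_1)) iff (x_3 iff (x_3 implies x_1))) iff not (x_3 implies (x_2 iff x_3)) = 3 iff 2 = 3
x_2 implies x_2 = 2 implies 2 = 4
not (x_2 implies x_2) = not 4 = 0
x_1 iff x_2 = 3 iff 2 = 3
not (x_2 implies x_2) iff (x_1 iff x_2) = 0 iff 3 = 1
x_2 and x_1 = 2 and 3 = 2
(x_2 and x_1) and x_1 = 2 and 3 = 2
((x_2 and x_1) and x_1) implies x_3 = 2 implies 4 = 4
(not (x_2 implies x_2) iff (x_1 iff x_2)) iff (((x_2 and x_1) and x_1) implies x_3) = 1 iff 4 = 1
(((x_3 implies (x_2 and x_1)) iff (x_3 iff (x_3 implies x_1))) iff not (x_3 implies (x_2 iff x_3))) iff ((not (x_2 implies x_2) iff (x_1 iff x_2)) iff (((x_2 and x_1) and x_1) implies x_3)) = 3 iff 1 = 2
((x_1 iff (x_3 and x_2)) implies not (not x_2 implies x_1)) and ((((x_3 implies (x_2 and x_1)) iff (x_3 iff (x_3 implies x_1))) iff not (x_3 implies (x_2 iff x_3))) iff ((not (x_2 implies x_2) iff (x_1 iff x_2)) iff (((x_2 and x_1) and x_1) implies x_3))) = 1 and 2 = 1

1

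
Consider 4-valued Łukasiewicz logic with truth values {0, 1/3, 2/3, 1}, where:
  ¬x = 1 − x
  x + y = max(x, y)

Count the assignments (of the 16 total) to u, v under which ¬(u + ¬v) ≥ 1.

1

u = 0, v = 0 ↦ 0  <
u = 0, v = 1/3 ↦ 1/3  <
u = 0, v = 2/3 ↦ 2/3  <
u = 0, v = 1 ↦ 1  ≥
u = 1/3, v = 0 ↦ 0  <
u = 1/3, v = 1/3 ↦ 1/3  <
u = 1/3, v = 2/3 ↦ 2/3  <
u = 1/3, v = 1 ↦ 2/3  <
u = 2/3, v = 0 ↦ 0  <
u = 2/3, v = 1/3 ↦ 1/3  <
u = 2/3, v = 2/3 ↦ 1/3  <
u = 2/3, v = 1 ↦ 1/3  <
u = 1, v = 0 ↦ 0  <
u = 1, v = 1/3 ↦ 0  <
u = 1, v = 2/3 ↦ 0  <
u = 1, v = 1 ↦ 0  <
So 1 of the 16 assignments meets the threshold.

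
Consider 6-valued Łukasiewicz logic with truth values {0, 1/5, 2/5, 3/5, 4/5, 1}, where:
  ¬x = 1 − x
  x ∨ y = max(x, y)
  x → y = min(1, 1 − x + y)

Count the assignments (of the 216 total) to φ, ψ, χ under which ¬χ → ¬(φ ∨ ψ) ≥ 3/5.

value 1: 91 assignments (counts)
value 4/5: 35 assignments (counts)
value 3/5: 32 assignments (counts)
value 2/5: 27 assignments
value 1/5: 20 assignments
value 0: 11 assignments
So 158 of the 216 assignments meet the threshold.

158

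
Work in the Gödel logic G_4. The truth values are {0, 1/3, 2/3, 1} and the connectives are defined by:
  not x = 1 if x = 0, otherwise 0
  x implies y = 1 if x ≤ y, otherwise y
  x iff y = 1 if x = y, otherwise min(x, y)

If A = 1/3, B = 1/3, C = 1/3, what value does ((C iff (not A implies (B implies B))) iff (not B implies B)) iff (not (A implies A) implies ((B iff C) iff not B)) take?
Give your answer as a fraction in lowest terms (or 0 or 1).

1/3

not A = not 1/3 = 0
B implies B = 1/3 implies 1/3 = 1
not A implies (B implies B) = 0 implies 1 = 1
C iff (not A implies (B implies B)) = 1/3 iff 1 = 1/3
not B = not 1/3 = 0
not B implies B = 0 implies 1/3 = 1
(C iff (not A implies (B implies B))) iff (not B implies B) = 1/3 iff 1 = 1/3
A implies A = 1/3 implies 1/3 = 1
not (A implies A) = not 1 = 0
B iff C = 1/3 iff 1/3 = 1
not B = not 1/3 = 0
(B iff C) iff not B = 1 iff 0 = 0
not (A implies A) implies ((B iff C) iff not B) = 0 implies 0 = 1
((C iff (not A implies (B implies B))) iff (not B implies B)) iff (not (A implies A) implies ((B iff C) iff not B)) = 1/3 iff 1 = 1/3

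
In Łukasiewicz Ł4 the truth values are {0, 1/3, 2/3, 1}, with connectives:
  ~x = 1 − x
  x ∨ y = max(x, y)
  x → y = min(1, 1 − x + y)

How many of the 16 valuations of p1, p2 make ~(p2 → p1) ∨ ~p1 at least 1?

4

p1 = 0, p2 = 0 ↦ 1  ≥
p1 = 0, p2 = 1/3 ↦ 1  ≥
p1 = 0, p2 = 2/3 ↦ 1  ≥
p1 = 0, p2 = 1 ↦ 1  ≥
p1 = 1/3, p2 = 0 ↦ 2/3  <
p1 = 1/3, p2 = 1/3 ↦ 2/3  <
p1 = 1/3, p2 = 2/3 ↦ 2/3  <
p1 = 1/3, p2 = 1 ↦ 2/3  <
p1 = 2/3, p2 = 0 ↦ 1/3  <
p1 = 2/3, p2 = 1/3 ↦ 1/3  <
p1 = 2/3, p2 = 2/3 ↦ 1/3  <
p1 = 2/3, p2 = 1 ↦ 1/3  <
p1 = 1, p2 = 0 ↦ 0  <
p1 = 1, p2 = 1/3 ↦ 0  <
p1 = 1, p2 = 2/3 ↦ 0  <
p1 = 1, p2 = 1 ↦ 0  <
So 4 of the 16 assignments meet the threshold.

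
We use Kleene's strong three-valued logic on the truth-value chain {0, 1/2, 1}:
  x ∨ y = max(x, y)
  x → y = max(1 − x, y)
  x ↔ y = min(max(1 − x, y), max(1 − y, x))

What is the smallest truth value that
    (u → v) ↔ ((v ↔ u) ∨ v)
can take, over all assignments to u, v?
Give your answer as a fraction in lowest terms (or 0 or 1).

1/2

Take u = 0, v = 1/2:
u → v = 0 → 1/2 = 1
v ↔ u = 1/2 ↔ 0 = 1/2
(v ↔ u) ∨ v = 1/2 ∨ 1/2 = 1/2
(u → v) ↔ ((v ↔ u) ∨ v) = 1 ↔ 1/2 = 1/2
No assignment yields a value below 1/2, so this is the minimum.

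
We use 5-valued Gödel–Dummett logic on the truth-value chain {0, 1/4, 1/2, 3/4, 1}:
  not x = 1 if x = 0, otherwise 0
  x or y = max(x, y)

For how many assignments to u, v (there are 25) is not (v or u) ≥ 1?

1

value 1: 1 assignment (counts)
value 0: 24 assignments
So 1 of the 25 assignments meets the threshold.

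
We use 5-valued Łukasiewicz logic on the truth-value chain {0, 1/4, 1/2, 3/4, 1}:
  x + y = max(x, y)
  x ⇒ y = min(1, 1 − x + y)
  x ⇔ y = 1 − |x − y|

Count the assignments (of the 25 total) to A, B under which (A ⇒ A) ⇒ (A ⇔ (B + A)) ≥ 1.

value 1: 15 assignments (counts)
value 3/4: 4 assignments
value 1/2: 3 assignments
value 1/4: 2 assignments
value 0: 1 assignment
So 15 of the 25 assignments meet the threshold.

15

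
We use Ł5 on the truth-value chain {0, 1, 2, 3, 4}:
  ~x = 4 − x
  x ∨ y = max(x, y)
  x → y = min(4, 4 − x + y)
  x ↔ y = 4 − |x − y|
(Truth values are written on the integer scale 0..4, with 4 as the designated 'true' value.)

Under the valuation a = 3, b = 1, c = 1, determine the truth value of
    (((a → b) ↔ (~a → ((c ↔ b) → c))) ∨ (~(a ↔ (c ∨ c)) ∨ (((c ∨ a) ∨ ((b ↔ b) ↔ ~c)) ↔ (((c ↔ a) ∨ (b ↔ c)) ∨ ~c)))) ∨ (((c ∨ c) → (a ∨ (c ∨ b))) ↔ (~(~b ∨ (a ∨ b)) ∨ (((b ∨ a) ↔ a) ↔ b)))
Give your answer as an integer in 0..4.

a → b = 3 → 1 = 2
~a = ~3 = 1
c ↔ b = 1 ↔ 1 = 4
(c ↔ b) → c = 4 → 1 = 1
~a → ((c ↔ b) → c) = 1 → 1 = 4
(a → b) ↔ (~a → ((c ↔ b) → c)) = 2 ↔ 4 = 2
c ∨ c = 1 ∨ 1 = 1
a ↔ (c ∨ c) = 3 ↔ 1 = 2
~(a ↔ (c ∨ c)) = ~2 = 2
c ∨ a = 1 ∨ 3 = 3
b ↔ b = 1 ↔ 1 = 4
~c = ~1 = 3
(b ↔ b) ↔ ~c = 4 ↔ 3 = 3
(c ∨ a) ∨ ((b ↔ b) ↔ ~c) = 3 ∨ 3 = 3
c ↔ a = 1 ↔ 3 = 2
b ↔ c = 1 ↔ 1 = 4
(c ↔ a) ∨ (b ↔ c) = 2 ∨ 4 = 4
~c = ~1 = 3
((c ↔ a) ∨ (b ↔ c)) ∨ ~c = 4 ∨ 3 = 4
((c ∨ a) ∨ ((b ↔ b) ↔ ~c)) ↔ (((c ↔ a) ∨ (b ↔ c)) ∨ ~c) = 3 ↔ 4 = 3
~(a ↔ (c ∨ c)) ∨ (((c ∨ a) ∨ ((b ↔ b) ↔ ~c)) ↔ (((c ↔ a) ∨ (b ↔ c)) ∨ ~c)) = 2 ∨ 3 = 3
((a → b) ↔ (~a → ((c ↔ b) → c))) ∨ (~(a ↔ (c ∨ c)) ∨ (((c ∨ a) ∨ ((b ↔ b) ↔ ~c)) ↔ (((c ↔ a) ∨ (b ↔ c)) ∨ ~c))) = 2 ∨ 3 = 3
c ∨ c = 1 ∨ 1 = 1
c ∨ b = 1 ∨ 1 = 1
a ∨ (c ∨ b) = 3 ∨ 1 = 3
(c ∨ c) → (a ∨ (c ∨ b)) = 1 → 3 = 4
~b = ~1 = 3
a ∨ b = 3 ∨ 1 = 3
~b ∨ (a ∨ b) = 3 ∨ 3 = 3
~(~b ∨ (a ∨ b)) = ~3 = 1
b ∨ a = 1 ∨ 3 = 3
(b ∨ a) ↔ a = 3 ↔ 3 = 4
((b ∨ a) ↔ a) ↔ b = 4 ↔ 1 = 1
~(~b ∨ (a ∨ b)) ∨ (((b ∨ a) ↔ a) ↔ b) = 1 ∨ 1 = 1
((c ∨ c) → (a ∨ (c ∨ b))) ↔ (~(~b ∨ (a ∨ b)) ∨ (((b ∨ a) ↔ a) ↔ b)) = 4 ↔ 1 = 1
(((a → b) ↔ (~a → ((c ↔ b) → c))) ∨ (~(a ↔ (c ∨ c)) ∨ (((c ∨ a) ∨ ((b ↔ b) ↔ ~c)) ↔ (((c ↔ a) ∨ (b ↔ c)) ∨ ~c)))) ∨ (((c ∨ c) → (a ∨ (c ∨ b))) ↔ (~(~b ∨ (a ∨ b)) ∨ (((b ∨ a) ↔ a) ↔ b))) = 3 ∨ 1 = 3

3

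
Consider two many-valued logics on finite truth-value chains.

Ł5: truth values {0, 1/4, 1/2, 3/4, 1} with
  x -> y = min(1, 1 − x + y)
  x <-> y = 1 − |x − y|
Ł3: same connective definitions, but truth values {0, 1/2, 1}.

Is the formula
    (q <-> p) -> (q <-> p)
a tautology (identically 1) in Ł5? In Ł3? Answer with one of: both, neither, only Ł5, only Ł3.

In Ł5: every assignment gives 1 — tautology.
In Ł3: every assignment gives 1 — tautology.

both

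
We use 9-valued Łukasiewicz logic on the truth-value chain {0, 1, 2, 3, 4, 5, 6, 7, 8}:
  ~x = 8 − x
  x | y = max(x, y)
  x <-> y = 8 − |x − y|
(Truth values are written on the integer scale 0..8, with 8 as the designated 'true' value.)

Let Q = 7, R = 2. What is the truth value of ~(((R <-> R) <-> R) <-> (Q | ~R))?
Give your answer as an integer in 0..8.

5

R <-> R = 2 <-> 2 = 8
(R <-> R) <-> R = 8 <-> 2 = 2
~R = ~2 = 6
Q | ~R = 7 | 6 = 7
((R <-> R) <-> R) <-> (Q | ~R) = 2 <-> 7 = 3
~(((R <-> R) <-> R) <-> (Q | ~R)) = ~3 = 5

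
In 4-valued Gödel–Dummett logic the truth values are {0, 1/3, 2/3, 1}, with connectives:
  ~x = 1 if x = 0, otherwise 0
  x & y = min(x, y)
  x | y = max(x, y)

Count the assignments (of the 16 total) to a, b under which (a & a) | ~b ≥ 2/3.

a = 0, b = 0 ↦ 1  ≥
a = 0, b = 1/3 ↦ 0  <
a = 0, b = 2/3 ↦ 0  <
a = 0, b = 1 ↦ 0  <
a = 1/3, b = 0 ↦ 1  ≥
a = 1/3, b = 1/3 ↦ 1/3  <
a = 1/3, b = 2/3 ↦ 1/3  <
a = 1/3, b = 1 ↦ 1/3  <
a = 2/3, b = 0 ↦ 1  ≥
a = 2/3, b = 1/3 ↦ 2/3  ≥
a = 2/3, b = 2/3 ↦ 2/3  ≥
a = 2/3, b = 1 ↦ 2/3  ≥
a = 1, b = 0 ↦ 1  ≥
a = 1, b = 1/3 ↦ 1  ≥
a = 1, b = 2/3 ↦ 1  ≥
a = 1, b = 1 ↦ 1  ≥
So 10 of the 16 assignments meet the threshold.

10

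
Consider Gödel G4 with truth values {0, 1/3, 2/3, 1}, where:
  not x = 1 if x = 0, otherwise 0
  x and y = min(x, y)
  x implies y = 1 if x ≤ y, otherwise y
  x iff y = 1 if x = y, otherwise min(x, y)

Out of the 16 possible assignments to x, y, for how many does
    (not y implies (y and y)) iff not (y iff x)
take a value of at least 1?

x = 0, y = 0 ↦ 1  ≥
x = 0, y = 1/3 ↦ 1  ≥
x = 0, y = 2/3 ↦ 1  ≥
x = 0, y = 1 ↦ 1  ≥
x = 1/3, y = 0 ↦ 0  <
x = 1/3, y = 1/3 ↦ 0  <
x = 1/3, y = 2/3 ↦ 0  <
x = 1/3, y = 1 ↦ 0  <
x = 2/3, y = 0 ↦ 0  <
x = 2/3, y = 1/3 ↦ 0  <
x = 2/3, y = 2/3 ↦ 0  <
x = 2/3, y = 1 ↦ 0  <
x = 1, y = 0 ↦ 0  <
x = 1, y = 1/3 ↦ 0  <
x = 1, y = 2/3 ↦ 0  <
x = 1, y = 1 ↦ 0  <
So 4 of the 16 assignments meet the threshold.

4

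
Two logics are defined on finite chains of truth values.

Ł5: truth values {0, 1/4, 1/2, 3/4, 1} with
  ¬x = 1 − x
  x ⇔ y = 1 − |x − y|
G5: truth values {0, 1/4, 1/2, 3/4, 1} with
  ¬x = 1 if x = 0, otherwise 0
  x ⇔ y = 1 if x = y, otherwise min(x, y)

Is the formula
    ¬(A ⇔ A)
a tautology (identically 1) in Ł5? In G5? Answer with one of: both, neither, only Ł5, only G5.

In Ł5: at A = 0 the value is 0 — not a tautology.
In G5: at A = 0 the value is 0 — not a tautology.

neither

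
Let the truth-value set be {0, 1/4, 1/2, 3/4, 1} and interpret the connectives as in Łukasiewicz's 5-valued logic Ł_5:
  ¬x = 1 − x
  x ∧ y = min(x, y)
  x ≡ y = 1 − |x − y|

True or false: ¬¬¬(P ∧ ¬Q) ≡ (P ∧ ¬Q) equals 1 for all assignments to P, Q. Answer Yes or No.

No

Counterexample: take P = 0, Q = 0.
¬Q = ¬0 = 1
P ∧ ¬Q = 0 ∧ 1 = 0
¬(P ∧ ¬Q) = ¬0 = 1
¬¬(P ∧ ¬Q) = ¬1 = 0
¬¬¬(P ∧ ¬Q) = ¬0 = 1
¬Q = ¬0 = 1
P ∧ ¬Q = 0 ∧ 1 = 0
¬¬¬(P ∧ ¬Q) ≡ (P ∧ ¬Q) = 1 ≡ 0 = 0
This gives 0 ≠ 1.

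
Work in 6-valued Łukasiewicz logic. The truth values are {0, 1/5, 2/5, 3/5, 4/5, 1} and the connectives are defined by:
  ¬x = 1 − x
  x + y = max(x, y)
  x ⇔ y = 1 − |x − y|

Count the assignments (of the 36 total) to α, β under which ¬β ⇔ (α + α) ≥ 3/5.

24

value 1: 6 assignments (counts)
value 4/5: 10 assignments (counts)
value 3/5: 8 assignments (counts)
value 2/5: 6 assignments
value 1/5: 4 assignments
value 0: 2 assignments
So 24 of the 36 assignments meet the threshold.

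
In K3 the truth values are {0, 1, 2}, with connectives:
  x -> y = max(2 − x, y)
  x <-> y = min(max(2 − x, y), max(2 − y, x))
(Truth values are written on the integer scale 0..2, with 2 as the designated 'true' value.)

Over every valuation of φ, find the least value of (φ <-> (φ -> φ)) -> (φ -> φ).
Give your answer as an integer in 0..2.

1

Take φ = 1:
φ -> φ = 1 -> 1 = 1
φ <-> (φ -> φ) = 1 <-> 1 = 1
φ -> φ = 1 -> 1 = 1
(φ <-> (φ -> φ)) -> (φ -> φ) = 1 -> 1 = 1
No assignment yields a value below 1, so this is the minimum.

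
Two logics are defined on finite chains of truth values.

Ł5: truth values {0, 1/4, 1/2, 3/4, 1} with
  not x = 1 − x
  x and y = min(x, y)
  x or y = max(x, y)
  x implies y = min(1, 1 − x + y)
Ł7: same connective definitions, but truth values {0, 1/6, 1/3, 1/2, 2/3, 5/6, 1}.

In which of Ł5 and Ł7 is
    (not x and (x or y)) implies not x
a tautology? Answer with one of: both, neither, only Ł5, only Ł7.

both

In Ł5: every assignment gives 1 — tautology.
In Ł7: every assignment gives 1 — tautology.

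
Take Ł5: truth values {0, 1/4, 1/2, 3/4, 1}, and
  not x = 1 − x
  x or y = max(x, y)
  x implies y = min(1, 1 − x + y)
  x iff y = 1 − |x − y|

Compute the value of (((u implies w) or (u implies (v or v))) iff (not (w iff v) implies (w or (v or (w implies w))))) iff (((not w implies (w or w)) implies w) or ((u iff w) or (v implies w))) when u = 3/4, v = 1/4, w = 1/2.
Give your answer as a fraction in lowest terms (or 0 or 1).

u implies w = 3/4 implies 1/2 = 3/4
v or v = 1/4 or 1/4 = 1/4
u implies (v or v) = 3/4 implies 1/4 = 1/2
(u implies w) or (u implies (v or v)) = 3/4 or 1/2 = 3/4
w iff v = 1/2 iff 1/4 = 3/4
not (w iff v) = not 3/4 = 1/4
w implies w = 1/2 implies 1/2 = 1
v or (w implies w) = 1/4 or 1 = 1
w or (v or (w implies w)) = 1/2 or 1 = 1
not (w iff v) implies (w or (v or (w implies w))) = 1/4 implies 1 = 1
((u implies w) or (u implies (v or v))) iff (not (w iff v) implies (w or (v or (w implies w)))) = 3/4 iff 1 = 3/4
not w = not 1/2 = 1/2
w or w = 1/2 or 1/2 = 1/2
not w implies (w or w) = 1/2 implies 1/2 = 1
(not w implies (w or w)) implies w = 1 implies 1/2 = 1/2
u iff w = 3/4 iff 1/2 = 3/4
v implies w = 1/4 implies 1/2 = 1
(u iff w) or (v implies w) = 3/4 or 1 = 1
((not w implies (w or w)) implies w) or ((u iff w) or (v implies w)) = 1/2 or 1 = 1
(((u implies w) or (u implies (v or v))) iff (not (w iff v) implies (w or (v or (w implies w))))) iff (((not w implies (w or w)) implies w) or ((u iff w) or (v implies w))) = 3/4 iff 1 = 3/4

3/4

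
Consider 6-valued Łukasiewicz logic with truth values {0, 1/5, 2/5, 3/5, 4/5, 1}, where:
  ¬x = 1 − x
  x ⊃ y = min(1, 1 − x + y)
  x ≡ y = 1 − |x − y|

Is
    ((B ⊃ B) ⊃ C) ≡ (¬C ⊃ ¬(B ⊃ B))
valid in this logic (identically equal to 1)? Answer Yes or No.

At B = 3/5, C = 4/5, for instance:
B ⊃ B = 3/5 ⊃ 3/5 = 1
(B ⊃ B) ⊃ C = 1 ⊃ 4/5 = 4/5
¬C = ¬4/5 = 1/5
¬(B ⊃ B) = ¬1 = 0
¬C ⊃ ¬(B ⊃ B) = 1/5 ⊃ 0 = 4/5
((B ⊃ B) ⊃ C) ≡ (¬C ⊃ ¬(B ⊃ B)) = 4/5 ≡ 4/5 = 1
and checking the remaining 35 assignments likewise gives ≥ 1 in every case.

Yes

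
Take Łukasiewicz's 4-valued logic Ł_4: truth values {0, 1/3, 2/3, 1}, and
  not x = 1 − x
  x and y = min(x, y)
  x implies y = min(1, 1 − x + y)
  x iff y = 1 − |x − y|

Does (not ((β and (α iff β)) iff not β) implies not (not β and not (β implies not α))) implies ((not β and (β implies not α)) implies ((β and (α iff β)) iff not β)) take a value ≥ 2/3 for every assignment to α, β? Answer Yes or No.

No

Counterexample: take α = 0, β = 0.
α iff β = 0 iff 0 = 1
β and (α iff β) = 0 and 1 = 0
not β = not 0 = 1
(β and (α iff β)) iff not β = 0 iff 1 = 0
not ((β and (α iff β)) iff not β) = not 0 = 1
not β = not 0 = 1
not α = not 0 = 1
β implies not α = 0 implies 1 = 1
not (β implies not α) = not 1 = 0
not β and not (β implies not α) = 1 and 0 = 0
not (not β and not (β implies not α)) = not 0 = 1
not ((β and (α iff β)) iff not β) implies not (not β and not (β implies not α)) = 1 implies 1 = 1
not β = not 0 = 1
not α = not 0 = 1
β implies not α = 0 implies 1 = 1
not β and (β implies not α) = 1 and 1 = 1
α iff β = 0 iff 0 = 1
β and (α iff β) = 0 and 1 = 0
not β = not 0 = 1
(β and (α iff β)) iff not β = 0 iff 1 = 0
(not β and (β implies not α)) implies ((β and (α iff β)) iff not β) = 1 implies 0 = 0
(not ((β and (α iff β)) iff not β) implies not (not β and not (β implies not α))) implies ((not β and (β implies not α)) implies ((β and (α iff β)) iff not β)) = 1 implies 0 = 0
This gives 0, which is below 2/3.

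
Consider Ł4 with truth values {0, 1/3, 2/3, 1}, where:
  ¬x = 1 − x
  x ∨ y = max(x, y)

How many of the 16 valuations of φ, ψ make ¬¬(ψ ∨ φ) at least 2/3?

φ = 0, ψ = 0 ↦ 0  <
φ = 0, ψ = 1/3 ↦ 1/3  <
φ = 0, ψ = 2/3 ↦ 2/3  ≥
φ = 0, ψ = 1 ↦ 1  ≥
φ = 1/3, ψ = 0 ↦ 1/3  <
φ = 1/3, ψ = 1/3 ↦ 1/3  <
φ = 1/3, ψ = 2/3 ↦ 2/3  ≥
φ = 1/3, ψ = 1 ↦ 1  ≥
φ = 2/3, ψ = 0 ↦ 2/3  ≥
φ = 2/3, ψ = 1/3 ↦ 2/3  ≥
φ = 2/3, ψ = 2/3 ↦ 2/3  ≥
φ = 2/3, ψ = 1 ↦ 1  ≥
φ = 1, ψ = 0 ↦ 1  ≥
φ = 1, ψ = 1/3 ↦ 1  ≥
φ = 1, ψ = 2/3 ↦ 1  ≥
φ = 1, ψ = 1 ↦ 1  ≥
So 12 of the 16 assignments meet the threshold.

12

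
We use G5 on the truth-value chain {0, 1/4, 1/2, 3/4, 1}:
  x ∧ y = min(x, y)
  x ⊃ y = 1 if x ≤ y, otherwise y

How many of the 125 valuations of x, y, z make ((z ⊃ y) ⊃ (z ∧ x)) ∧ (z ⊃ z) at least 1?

41

value 1: 41 assignments (counts)
value 3/4: 5 assignments
value 1/2: 13 assignments
value 1/4: 25 assignments
value 0: 41 assignments
So 41 of the 125 assignments meet the threshold.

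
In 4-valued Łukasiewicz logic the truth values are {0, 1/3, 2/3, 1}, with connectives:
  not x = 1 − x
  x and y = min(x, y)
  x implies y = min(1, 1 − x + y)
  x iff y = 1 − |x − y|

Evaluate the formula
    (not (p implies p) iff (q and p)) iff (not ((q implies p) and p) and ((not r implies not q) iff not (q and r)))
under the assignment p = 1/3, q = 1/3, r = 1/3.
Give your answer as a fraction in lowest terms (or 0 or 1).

1

p implies p = 1/3 implies 1/3 = 1
not (p implies p) = not 1 = 0
q and p = 1/3 and 1/3 = 1/3
not (p implies p) iff (q and p) = 0 iff 1/3 = 2/3
q implies p = 1/3 implies 1/3 = 1
(q implies p) and p = 1 and 1/3 = 1/3
not ((q implies p) and p) = not 1/3 = 2/3
not r = not 1/3 = 2/3
not q = not 1/3 = 2/3
not r implies not q = 2/3 implies 2/3 = 1
q and r = 1/3 and 1/3 = 1/3
not (q and r) = not 1/3 = 2/3
(not r implies not q) iff not (q and r) = 1 iff 2/3 = 2/3
not ((q implies p) and p) and ((not r implies not q) iff not (q and r)) = 2/3 and 2/3 = 2/3
(not (p implies p) iff (q and p)) iff (not ((q implies p) and p) and ((not r implies not q) iff not (q and r))) = 2/3 iff 2/3 = 1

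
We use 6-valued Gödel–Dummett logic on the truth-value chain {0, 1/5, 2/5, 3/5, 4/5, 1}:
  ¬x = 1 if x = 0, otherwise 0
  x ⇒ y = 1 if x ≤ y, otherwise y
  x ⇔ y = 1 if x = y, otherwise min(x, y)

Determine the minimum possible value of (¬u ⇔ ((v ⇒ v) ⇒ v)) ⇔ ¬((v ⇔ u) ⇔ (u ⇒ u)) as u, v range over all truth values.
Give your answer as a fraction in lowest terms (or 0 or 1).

Take u = 0, v = 1/5:
¬u = ¬0 = 1
v ⇒ v = 1/5 ⇒ 1/5 = 1
(v ⇒ v) ⇒ v = 1 ⇒ 1/5 = 1/5
¬u ⇔ ((v ⇒ v) ⇒ v) = 1 ⇔ 1/5 = 1/5
v ⇔ u = 1/5 ⇔ 0 = 0
u ⇒ u = 0 ⇒ 0 = 1
(v ⇔ u) ⇔ (u ⇒ u) = 0 ⇔ 1 = 0
¬((v ⇔ u) ⇔ (u ⇒ u)) = ¬0 = 1
(¬u ⇔ ((v ⇒ v) ⇒ v)) ⇔ ¬((v ⇔ u) ⇔ (u ⇒ u)) = 1/5 ⇔ 1 = 1/5
No assignment yields a value below 1/5, so this is the minimum.

1/5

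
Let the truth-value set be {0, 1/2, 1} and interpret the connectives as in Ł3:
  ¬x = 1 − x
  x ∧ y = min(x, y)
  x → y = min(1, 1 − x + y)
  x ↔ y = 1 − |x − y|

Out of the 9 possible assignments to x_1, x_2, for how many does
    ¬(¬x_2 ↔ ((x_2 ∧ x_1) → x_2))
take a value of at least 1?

3

x_1 = 0, x_2 = 0 ↦ 0  <
x_1 = 0, x_2 = 1/2 ↦ 1/2  <
x_1 = 0, x_2 = 1 ↦ 1  ≥
x_1 = 1/2, x_2 = 0 ↦ 0  <
x_1 = 1/2, x_2 = 1/2 ↦ 1/2  <
x_1 = 1/2, x_2 = 1 ↦ 1  ≥
x_1 = 1, x_2 = 0 ↦ 0  <
x_1 = 1, x_2 = 1/2 ↦ 1/2  <
x_1 = 1, x_2 = 1 ↦ 1  ≥
So 3 of the 9 assignments meet the threshold.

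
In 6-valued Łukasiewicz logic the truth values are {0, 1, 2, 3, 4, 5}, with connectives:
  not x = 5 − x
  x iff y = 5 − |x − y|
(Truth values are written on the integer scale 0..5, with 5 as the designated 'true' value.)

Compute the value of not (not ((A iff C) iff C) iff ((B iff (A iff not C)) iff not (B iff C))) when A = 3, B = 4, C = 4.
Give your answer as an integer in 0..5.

1

A iff C = 3 iff 4 = 4
(A iff C) iff C = 4 iff 4 = 5
not ((A iff C) iff C) = not 5 = 0
not C = not 4 = 1
A iff not C = 3 iff 1 = 3
B iff (A iff not C) = 4 iff 3 = 4
B iff C = 4 iff 4 = 5
not (B iff C) = not 5 = 0
(B iff (A iff not C)) iff not (B iff C) = 4 iff 0 = 1
not ((A iff C) iff C) iff ((B iff (A iff not C)) iff not (B iff C)) = 0 iff 1 = 4
not (not ((A iff C) iff C) iff ((B iff (A iff not C)) iff not (B iff C))) = not 4 = 1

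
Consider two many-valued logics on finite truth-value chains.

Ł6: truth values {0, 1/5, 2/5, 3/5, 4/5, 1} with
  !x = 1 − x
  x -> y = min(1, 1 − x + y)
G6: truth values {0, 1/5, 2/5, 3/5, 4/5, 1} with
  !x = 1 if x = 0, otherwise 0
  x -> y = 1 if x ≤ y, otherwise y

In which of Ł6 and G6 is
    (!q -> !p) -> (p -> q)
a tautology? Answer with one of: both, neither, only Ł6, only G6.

In Ł6: every assignment gives 1 — tautology.
In G6: at p = 2/5, q = 1/5 the value is 1/5 — not a tautology.

only Ł6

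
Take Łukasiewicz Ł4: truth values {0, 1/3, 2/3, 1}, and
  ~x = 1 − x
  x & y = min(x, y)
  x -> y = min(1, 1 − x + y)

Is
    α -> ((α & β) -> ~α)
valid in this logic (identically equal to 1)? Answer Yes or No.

No

Counterexample: take α = 1, β = 1/3.
α & β = 1 & 1/3 = 1/3
~α = ~1 = 0
(α & β) -> ~α = 1/3 -> 0 = 2/3
α -> ((α & β) -> ~α) = 1 -> 2/3 = 2/3
This gives 2/3 ≠ 1.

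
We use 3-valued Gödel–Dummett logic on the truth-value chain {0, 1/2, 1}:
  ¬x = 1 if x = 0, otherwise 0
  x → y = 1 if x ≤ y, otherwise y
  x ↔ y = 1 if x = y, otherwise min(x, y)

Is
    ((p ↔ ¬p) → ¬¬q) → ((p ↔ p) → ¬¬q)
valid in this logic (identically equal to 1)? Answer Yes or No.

No

Counterexample: take p = 0, q = 0.
¬p = ¬0 = 1
p ↔ ¬p = 0 ↔ 1 = 0
¬q = ¬0 = 1
¬¬q = ¬1 = 0
(p ↔ ¬p) → ¬¬q = 0 → 0 = 1
p ↔ p = 0 ↔ 0 = 1
¬q = ¬0 = 1
¬¬q = ¬1 = 0
(p ↔ p) → ¬¬q = 1 → 0 = 0
((p ↔ ¬p) → ¬¬q) → ((p ↔ p) → ¬¬q) = 1 → 0 = 0
This gives 0 ≠ 1.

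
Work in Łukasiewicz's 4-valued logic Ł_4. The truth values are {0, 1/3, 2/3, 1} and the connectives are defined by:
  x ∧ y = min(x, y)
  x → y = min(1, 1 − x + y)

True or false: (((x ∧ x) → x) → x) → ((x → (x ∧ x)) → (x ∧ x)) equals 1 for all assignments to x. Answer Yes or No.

x = 0 ↦ 1
x = 1/3 ↦ 1
x = 2/3 ↦ 1
x = 1 ↦ 1
Every assignment gives a value ≥ 1.

Yes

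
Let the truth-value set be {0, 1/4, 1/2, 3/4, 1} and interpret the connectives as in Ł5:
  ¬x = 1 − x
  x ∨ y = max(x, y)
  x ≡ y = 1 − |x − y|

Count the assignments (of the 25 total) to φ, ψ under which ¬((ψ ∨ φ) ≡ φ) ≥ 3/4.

3

value 1: 1 assignment (counts)
value 3/4: 2 assignments (counts)
value 1/2: 3 assignments
value 1/4: 4 assignments
value 0: 15 assignments
So 3 of the 25 assignments meet the threshold.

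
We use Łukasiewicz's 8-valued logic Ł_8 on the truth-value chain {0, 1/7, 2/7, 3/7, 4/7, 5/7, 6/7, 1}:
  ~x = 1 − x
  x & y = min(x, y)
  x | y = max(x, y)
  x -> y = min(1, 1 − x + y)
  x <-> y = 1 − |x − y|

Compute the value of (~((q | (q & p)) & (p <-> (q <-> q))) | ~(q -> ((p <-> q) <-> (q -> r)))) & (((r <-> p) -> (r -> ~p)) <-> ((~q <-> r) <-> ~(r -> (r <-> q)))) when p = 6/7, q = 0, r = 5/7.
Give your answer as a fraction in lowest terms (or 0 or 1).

6/7

q & p = 0 & 6/7 = 0
q | (q & p) = 0 | 0 = 0
q <-> q = 0 <-> 0 = 1
p <-> (q <-> q) = 6/7 <-> 1 = 6/7
(q | (q & p)) & (p <-> (q <-> q)) = 0 & 6/7 = 0
~((q | (q & p)) & (p <-> (q <-> q))) = ~0 = 1
p <-> q = 6/7 <-> 0 = 1/7
q -> r = 0 -> 5/7 = 1
(p <-> q) <-> (q -> r) = 1/7 <-> 1 = 1/7
q -> ((p <-> q) <-> (q -> r)) = 0 -> 1/7 = 1
~(q -> ((p <-> q) <-> (q -> r))) = ~1 = 0
~((q | (q & p)) & (p <-> (q <-> q))) | ~(q -> ((p <-> q) <-> (q -> r))) = 1 | 0 = 1
r <-> p = 5/7 <-> 6/7 = 6/7
~p = ~6/7 = 1/7
r -> ~p = 5/7 -> 1/7 = 3/7
(r <-> p) -> (r -> ~p) = 6/7 -> 3/7 = 4/7
~q = ~0 = 1
~q <-> r = 1 <-> 5/7 = 5/7
r <-> q = 5/7 <-> 0 = 2/7
r -> (r <-> q) = 5/7 -> 2/7 = 4/7
~(r -> (r <-> q)) = ~4/7 = 3/7
(~q <-> r) <-> ~(r -> (r <-> q)) = 5/7 <-> 3/7 = 5/7
((r <-> p) -> (r -> ~p)) <-> ((~q <-> r) <-> ~(r -> (r <-> q))) = 4/7 <-> 5/7 = 6/7
(~((q | (q & p)) & (p <-> (q <-> q))) | ~(q -> ((p <-> q) <-> (q -> r)))) & (((r <-> p) -> (r -> ~p)) <-> ((~q <-> r) <-> ~(r -> (r <-> q)))) = 1 & 6/7 = 6/7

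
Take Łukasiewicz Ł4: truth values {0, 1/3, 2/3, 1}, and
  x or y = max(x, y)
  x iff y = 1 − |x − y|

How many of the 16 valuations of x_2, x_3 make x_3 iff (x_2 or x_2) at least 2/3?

x_2 = 0, x_3 = 0 ↦ 1  ≥
x_2 = 0, x_3 = 1/3 ↦ 2/3  ≥
x_2 = 0, x_3 = 2/3 ↦ 1/3  <
x_2 = 0, x_3 = 1 ↦ 0  <
x_2 = 1/3, x_3 = 0 ↦ 2/3  ≥
x_2 = 1/3, x_3 = 1/3 ↦ 1  ≥
x_2 = 1/3, x_3 = 2/3 ↦ 2/3  ≥
x_2 = 1/3, x_3 = 1 ↦ 1/3  <
x_2 = 2/3, x_3 = 0 ↦ 1/3  <
x_2 = 2/3, x_3 = 1/3 ↦ 2/3  ≥
x_2 = 2/3, x_3 = 2/3 ↦ 1  ≥
x_2 = 2/3, x_3 = 1 ↦ 2/3  ≥
x_2 = 1, x_3 = 0 ↦ 0  <
x_2 = 1, x_3 = 1/3 ↦ 1/3  <
x_2 = 1, x_3 = 2/3 ↦ 2/3  ≥
x_2 = 1, x_3 = 1 ↦ 1  ≥
So 10 of the 16 assignments meet the threshold.

10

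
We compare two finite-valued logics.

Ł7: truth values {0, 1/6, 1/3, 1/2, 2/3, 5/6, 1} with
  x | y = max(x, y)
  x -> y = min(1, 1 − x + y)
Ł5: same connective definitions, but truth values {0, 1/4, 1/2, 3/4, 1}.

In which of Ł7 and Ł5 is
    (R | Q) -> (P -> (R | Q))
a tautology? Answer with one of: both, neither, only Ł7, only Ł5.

In Ł7: every assignment gives 1 — tautology.
In Ł5: every assignment gives 1 — tautology.

both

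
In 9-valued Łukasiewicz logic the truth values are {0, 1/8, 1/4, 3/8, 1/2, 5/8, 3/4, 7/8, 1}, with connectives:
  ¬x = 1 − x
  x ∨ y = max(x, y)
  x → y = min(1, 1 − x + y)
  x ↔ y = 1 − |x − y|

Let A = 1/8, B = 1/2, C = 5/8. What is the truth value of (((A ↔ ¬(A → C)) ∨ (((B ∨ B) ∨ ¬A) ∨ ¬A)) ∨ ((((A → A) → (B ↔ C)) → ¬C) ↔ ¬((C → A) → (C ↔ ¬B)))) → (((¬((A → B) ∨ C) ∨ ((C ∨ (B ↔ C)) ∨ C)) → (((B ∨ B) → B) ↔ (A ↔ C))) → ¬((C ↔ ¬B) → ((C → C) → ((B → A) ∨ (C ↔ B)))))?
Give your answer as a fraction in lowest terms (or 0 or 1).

1/2

A → C = 1/8 → 5/8 = 1
¬(A → C) = ¬1 = 0
A ↔ ¬(A → C) = 1/8 ↔ 0 = 7/8
B ∨ B = 1/2 ∨ 1/2 = 1/2
¬A = ¬1/8 = 7/8
(B ∨ B) ∨ ¬A = 1/2 ∨ 7/8 = 7/8
¬A = ¬1/8 = 7/8
((B ∨ B) ∨ ¬A) ∨ ¬A = 7/8 ∨ 7/8 = 7/8
(A ↔ ¬(A → C)) ∨ (((B ∨ B) ∨ ¬A) ∨ ¬A) = 7/8 ∨ 7/8 = 7/8
A → A = 1/8 → 1/8 = 1
B ↔ C = 1/2 ↔ 5/8 = 7/8
(A → A) → (B ↔ C) = 1 → 7/8 = 7/8
¬C = ¬5/8 = 3/8
((A → A) → (B ↔ C)) → ¬C = 7/8 → 3/8 = 1/2
C → A = 5/8 → 1/8 = 1/2
¬B = ¬1/2 = 1/2
C ↔ ¬B = 5/8 ↔ 1/2 = 7/8
(C → A) → (C ↔ ¬B) = 1/2 → 7/8 = 1
¬((C → A) → (C ↔ ¬B)) = ¬1 = 0
(((A → A) → (B ↔ C)) → ¬C) ↔ ¬((C → A) → (C ↔ ¬B)) = 1/2 ↔ 0 = 1/2
((A ↔ ¬(A → C)) ∨ (((B ∨ B) ∨ ¬A) ∨ ¬A)) ∨ ((((A → A) → (B ↔ C)) → ¬C) ↔ ¬((C → A) → (C ↔ ¬B))) = 7/8 ∨ 1/2 = 7/8
A → B = 1/8 → 1/2 = 1
(A → B) ∨ C = 1 ∨ 5/8 = 1
¬((A → B) ∨ C) = ¬1 = 0
B ↔ C = 1/2 ↔ 5/8 = 7/8
C ∨ (B ↔ C) = 5/8 ∨ 7/8 = 7/8
(C ∨ (B ↔ C)) ∨ C = 7/8 ∨ 5/8 = 7/8
¬((A → B) ∨ C) ∨ ((C ∨ (B ↔ C)) ∨ C) = 0 ∨ 7/8 = 7/8
B ∨ B = 1/2 ∨ 1/2 = 1/2
(B ∨ B) → B = 1/2 → 1/2 = 1
A ↔ C = 1/8 ↔ 5/8 = 1/2
((B ∨ B) → B) ↔ (A ↔ C) = 1 ↔ 1/2 = 1/2
(¬((A → B) ∨ C) ∨ ((C ∨ (B ↔ C)) ∨ C)) → (((B ∨ B) → B) ↔ (A ↔ C)) = 7/8 → 1/2 = 5/8
¬B = ¬1/2 = 1/2
C ↔ ¬B = 5/8 ↔ 1/2 = 7/8
C → C = 5/8 → 5/8 = 1
B → A = 1/2 → 1/8 = 5/8
C ↔ B = 5/8 ↔ 1/2 = 7/8
(B → A) ∨ (C ↔ B) = 5/8 ∨ 7/8 = 7/8
(C → C) → ((B → A) ∨ (C ↔ B)) = 1 → 7/8 = 7/8
(C ↔ ¬B) → ((C → C) → ((B → A) ∨ (C ↔ B))) = 7/8 → 7/8 = 1
¬((C ↔ ¬B) → ((C → C) → ((B → A) ∨ (C ↔ B)))) = ¬1 = 0
((¬((A → B) ∨ C) ∨ ((C ∨ (B ↔ C)) ∨ C)) → (((B ∨ B) → B) ↔ (A ↔ C))) → ¬((C ↔ ¬B) → ((C → C) → ((B → A) ∨ (C ↔ B)))) = 5/8 → 0 = 3/8
(((A ↔ ¬(A → C)) ∨ (((B ∨ B) ∨ ¬A) ∨ ¬A)) ∨ ((((A → A) → (B ↔ C)) → ¬C) ↔ ¬((C → A) → (C ↔ ¬B)))) → (((¬((A → B) ∨ C) ∨ ((C ∨ (B ↔ C)) ∨ C)) → (((B ∨ B) → B) ↔ (A ↔ C))) → ¬((C ↔ ¬B) → ((C → C) → ((B → A) ∨ (C ↔ B))))) = 7/8 → 3/8 = 1/2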